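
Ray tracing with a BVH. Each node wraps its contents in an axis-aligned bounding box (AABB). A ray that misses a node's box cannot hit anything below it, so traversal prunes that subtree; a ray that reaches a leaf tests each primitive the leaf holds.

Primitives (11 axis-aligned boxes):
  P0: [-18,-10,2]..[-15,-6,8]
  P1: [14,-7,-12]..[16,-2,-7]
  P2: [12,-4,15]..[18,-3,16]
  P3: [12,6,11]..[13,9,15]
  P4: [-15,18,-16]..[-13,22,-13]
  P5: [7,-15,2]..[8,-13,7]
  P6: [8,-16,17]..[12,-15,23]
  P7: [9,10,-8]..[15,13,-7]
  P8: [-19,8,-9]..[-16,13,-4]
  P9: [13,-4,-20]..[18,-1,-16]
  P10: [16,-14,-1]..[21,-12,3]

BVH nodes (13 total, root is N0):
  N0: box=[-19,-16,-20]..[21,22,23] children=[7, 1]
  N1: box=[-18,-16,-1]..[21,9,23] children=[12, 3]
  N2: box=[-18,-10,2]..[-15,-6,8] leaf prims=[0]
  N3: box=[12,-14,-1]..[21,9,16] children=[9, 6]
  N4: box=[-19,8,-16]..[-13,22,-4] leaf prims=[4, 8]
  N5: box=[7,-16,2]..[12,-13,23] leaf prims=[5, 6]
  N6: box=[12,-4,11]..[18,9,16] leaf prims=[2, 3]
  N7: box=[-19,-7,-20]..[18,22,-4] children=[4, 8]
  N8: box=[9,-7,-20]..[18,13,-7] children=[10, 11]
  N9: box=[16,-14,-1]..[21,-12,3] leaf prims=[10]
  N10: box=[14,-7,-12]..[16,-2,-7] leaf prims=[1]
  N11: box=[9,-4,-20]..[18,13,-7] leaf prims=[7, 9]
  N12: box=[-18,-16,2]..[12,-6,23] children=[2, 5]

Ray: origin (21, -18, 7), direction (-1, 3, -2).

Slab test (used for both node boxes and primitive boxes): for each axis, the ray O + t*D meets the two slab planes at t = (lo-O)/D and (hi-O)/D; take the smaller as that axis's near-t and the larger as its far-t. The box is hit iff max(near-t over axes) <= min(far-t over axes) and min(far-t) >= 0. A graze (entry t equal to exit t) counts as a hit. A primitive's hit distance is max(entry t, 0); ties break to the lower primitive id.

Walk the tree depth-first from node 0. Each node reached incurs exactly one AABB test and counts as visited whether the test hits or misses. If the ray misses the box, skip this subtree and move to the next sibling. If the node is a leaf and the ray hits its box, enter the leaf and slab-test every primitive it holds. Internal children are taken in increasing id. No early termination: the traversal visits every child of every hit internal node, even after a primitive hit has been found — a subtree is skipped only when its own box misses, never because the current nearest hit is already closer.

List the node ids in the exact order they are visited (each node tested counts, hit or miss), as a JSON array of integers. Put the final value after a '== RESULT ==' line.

Traverse from the root:
N0 x:[0,40] y:[2/3,40/3] z:[-8,27/2] -> hit [2/3,40/3], descend [1, 7]
  N1 x:[0,39] y:[2/3,9] z:[-8,4] -> hit [2/3,4], descend [3, 12]
    N3 x:[0,9] y:[4/3,9] z:[-9/2,4] -> hit [4/3,4], descend [6, 9]
      N6 x:[3,9] y:[14/3,9] z:[-9/2,-2] -> miss, prune
      N9 x:[0,5] y:[4/3,2] z:[2,4] -> hit [2,2] leaf, test {P10@t=2}
    N12 x:[9,39] y:[2/3,4] z:[-8,5/2] -> miss, prune
  N7 x:[3,40] y:[11/3,40/3] z:[11/2,27/2] -> hit [11/2,40/3], descend [4, 8]
    N4 x:[34,40] y:[26/3,40/3] z:[11/2,23/2] -> miss, prune
    N8 x:[3,12] y:[11/3,31/3] z:[7,27/2] -> hit [7,31/3], descend [10, 11]
      N10 x:[5,7] y:[11/3,16/3] z:[7,19/2] -> miss, prune
      N11 x:[3,12] y:[14/3,31/3] z:[7,27/2] -> hit [7,31/3] leaf, test {P7(miss), P9(miss)}

Visited [0, 1, 3, 6, 9, 12, 7, 4, 8, 10, 11]. Tests: 11 box, 2 leaf. Nearest: P10.

== RESULT ==
[0, 1, 3, 6, 9, 12, 7, 4, 8, 10, 11]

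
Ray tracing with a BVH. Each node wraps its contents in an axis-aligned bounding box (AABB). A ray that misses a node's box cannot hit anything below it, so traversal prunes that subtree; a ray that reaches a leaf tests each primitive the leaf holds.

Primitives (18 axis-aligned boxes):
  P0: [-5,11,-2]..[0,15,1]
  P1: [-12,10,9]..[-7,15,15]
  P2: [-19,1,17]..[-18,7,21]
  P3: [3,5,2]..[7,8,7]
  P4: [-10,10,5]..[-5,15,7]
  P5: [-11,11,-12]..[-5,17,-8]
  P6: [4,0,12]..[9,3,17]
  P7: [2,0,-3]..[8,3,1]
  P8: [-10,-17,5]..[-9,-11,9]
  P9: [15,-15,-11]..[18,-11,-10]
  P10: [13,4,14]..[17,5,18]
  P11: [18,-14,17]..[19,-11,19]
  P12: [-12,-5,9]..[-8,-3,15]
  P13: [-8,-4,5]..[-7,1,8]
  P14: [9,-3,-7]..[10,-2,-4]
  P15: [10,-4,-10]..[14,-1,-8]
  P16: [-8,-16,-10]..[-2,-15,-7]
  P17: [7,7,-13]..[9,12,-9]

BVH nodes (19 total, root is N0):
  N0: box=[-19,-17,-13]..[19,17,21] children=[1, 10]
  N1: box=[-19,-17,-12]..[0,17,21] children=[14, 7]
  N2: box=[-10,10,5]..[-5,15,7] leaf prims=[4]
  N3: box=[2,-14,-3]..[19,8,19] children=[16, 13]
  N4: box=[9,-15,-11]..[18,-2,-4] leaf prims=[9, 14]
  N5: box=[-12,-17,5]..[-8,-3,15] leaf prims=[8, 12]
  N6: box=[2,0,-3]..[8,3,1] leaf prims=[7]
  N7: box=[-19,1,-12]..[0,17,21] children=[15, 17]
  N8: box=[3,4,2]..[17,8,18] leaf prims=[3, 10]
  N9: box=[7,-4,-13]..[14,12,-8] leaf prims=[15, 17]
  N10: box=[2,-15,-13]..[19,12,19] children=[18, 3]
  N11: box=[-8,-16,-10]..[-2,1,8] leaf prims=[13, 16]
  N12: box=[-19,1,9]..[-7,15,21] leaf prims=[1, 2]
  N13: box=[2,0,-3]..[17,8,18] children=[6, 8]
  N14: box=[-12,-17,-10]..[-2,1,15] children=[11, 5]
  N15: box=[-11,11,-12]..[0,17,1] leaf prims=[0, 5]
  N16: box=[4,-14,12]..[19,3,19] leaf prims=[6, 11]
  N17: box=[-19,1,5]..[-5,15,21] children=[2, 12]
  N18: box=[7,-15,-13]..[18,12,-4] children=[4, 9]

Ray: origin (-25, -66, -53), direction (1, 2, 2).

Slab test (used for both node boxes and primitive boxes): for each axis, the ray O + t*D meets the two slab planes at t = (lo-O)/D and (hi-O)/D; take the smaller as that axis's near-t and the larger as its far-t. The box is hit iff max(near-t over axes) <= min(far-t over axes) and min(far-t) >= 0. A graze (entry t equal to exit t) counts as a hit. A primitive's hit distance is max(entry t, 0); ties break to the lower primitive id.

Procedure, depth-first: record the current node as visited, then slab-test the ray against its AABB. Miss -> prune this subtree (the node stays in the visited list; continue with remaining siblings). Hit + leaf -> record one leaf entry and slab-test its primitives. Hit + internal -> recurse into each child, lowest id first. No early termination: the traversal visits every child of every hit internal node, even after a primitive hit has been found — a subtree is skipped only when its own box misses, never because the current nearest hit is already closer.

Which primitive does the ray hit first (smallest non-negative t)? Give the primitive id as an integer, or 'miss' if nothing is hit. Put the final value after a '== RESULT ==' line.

Trace the traversal:
N0 x:[6,44] y:[49/2,83/2] z:[20,37] -> hit [49/2,37], descend [1, 10]
  N1 x:[6,25] y:[49/2,83/2] z:[41/2,37] -> hit [49/2,25], descend [7, 14]
    N7 x:[6,25] y:[67/2,83/2] z:[41/2,37] -> miss, prune
    N14 x:[13,23] y:[49/2,67/2] z:[43/2,34] -> miss, prune
  N10 x:[27,44] y:[51/2,39] z:[20,36] -> hit [27,36], descend [3, 18]
    N3 x:[27,44] y:[26,37] z:[25,36] -> hit [27,36], descend [13, 16]
      N13 x:[27,42] y:[33,37] z:[25,71/2] -> hit [33,71/2], descend [6, 8]
        N6 x:[27,33] y:[33,69/2] z:[25,27] -> miss, prune
        N8 x:[28,42] y:[35,37] z:[55/2,71/2] -> hit [35,71/2] leaf, test {P3(miss), P10(miss)}
      N16 x:[29,44] y:[26,69/2] z:[65/2,36] -> hit [65/2,69/2] leaf, test {P6@t=33, P11(miss)}
    N18 x:[32,43] y:[51/2,39] z:[20,49/2] -> miss, prune

11 AABB tests over nodes [0, 1, 7, 14, 10, 3, 13, 6, 8, 16, 18]; 2 leaves entered; closest P6.

== RESULT ==
6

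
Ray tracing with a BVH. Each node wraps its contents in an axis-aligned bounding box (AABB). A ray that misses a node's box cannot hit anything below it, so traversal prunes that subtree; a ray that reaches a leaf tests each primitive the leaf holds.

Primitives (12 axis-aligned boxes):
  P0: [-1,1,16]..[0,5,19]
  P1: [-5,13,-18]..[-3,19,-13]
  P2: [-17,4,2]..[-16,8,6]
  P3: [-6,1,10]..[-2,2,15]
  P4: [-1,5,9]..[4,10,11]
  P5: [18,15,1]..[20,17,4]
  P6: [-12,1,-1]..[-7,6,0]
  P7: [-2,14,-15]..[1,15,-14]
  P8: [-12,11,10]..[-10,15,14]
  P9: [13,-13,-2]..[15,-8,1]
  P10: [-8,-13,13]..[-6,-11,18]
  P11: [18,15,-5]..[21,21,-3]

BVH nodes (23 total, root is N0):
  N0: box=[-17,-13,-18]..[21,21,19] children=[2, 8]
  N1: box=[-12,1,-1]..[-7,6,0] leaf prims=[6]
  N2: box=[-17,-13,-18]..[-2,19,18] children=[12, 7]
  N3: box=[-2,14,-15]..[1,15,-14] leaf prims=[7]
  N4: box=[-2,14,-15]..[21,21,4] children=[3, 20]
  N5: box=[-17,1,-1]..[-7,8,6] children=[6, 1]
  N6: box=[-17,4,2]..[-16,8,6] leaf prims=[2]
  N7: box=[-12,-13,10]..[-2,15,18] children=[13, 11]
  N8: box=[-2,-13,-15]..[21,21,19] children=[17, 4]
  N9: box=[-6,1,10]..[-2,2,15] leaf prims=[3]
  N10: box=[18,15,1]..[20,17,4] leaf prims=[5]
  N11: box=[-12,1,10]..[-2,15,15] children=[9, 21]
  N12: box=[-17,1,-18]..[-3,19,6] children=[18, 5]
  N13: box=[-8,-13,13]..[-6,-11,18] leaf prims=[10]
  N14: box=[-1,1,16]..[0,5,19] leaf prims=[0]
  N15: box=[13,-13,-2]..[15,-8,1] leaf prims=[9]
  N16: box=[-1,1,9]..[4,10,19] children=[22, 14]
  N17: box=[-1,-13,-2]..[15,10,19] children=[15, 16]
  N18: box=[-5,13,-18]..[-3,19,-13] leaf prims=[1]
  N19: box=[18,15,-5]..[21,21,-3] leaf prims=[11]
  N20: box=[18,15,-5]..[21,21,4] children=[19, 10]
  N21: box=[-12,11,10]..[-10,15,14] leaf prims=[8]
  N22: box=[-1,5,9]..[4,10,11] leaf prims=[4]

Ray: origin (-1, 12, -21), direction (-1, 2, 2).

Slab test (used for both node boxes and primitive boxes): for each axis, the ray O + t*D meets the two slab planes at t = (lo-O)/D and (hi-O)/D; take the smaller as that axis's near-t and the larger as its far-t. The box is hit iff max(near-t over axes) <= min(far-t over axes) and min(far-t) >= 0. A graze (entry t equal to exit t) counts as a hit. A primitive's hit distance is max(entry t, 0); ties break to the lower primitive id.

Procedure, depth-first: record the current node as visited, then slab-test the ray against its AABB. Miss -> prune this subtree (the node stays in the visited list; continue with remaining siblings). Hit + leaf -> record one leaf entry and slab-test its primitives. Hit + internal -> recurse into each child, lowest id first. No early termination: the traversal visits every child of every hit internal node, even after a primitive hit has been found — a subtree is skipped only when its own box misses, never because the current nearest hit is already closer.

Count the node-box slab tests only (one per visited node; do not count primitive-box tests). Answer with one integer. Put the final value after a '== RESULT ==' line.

Trace the traversal:
N0 x:[-22,16] y:[-25/2,9/2] z:[3/2,20] -> hit [3/2,9/2], descend [2, 8]
  N2 x:[1,16] y:[-25/2,7/2] z:[3/2,39/2] -> hit [3/2,7/2], descend [7, 12]
    N7 x:[1,11] y:[-25/2,3/2] z:[31/2,39/2] -> miss, prune
    N12 x:[2,16] y:[-11/2,7/2] z:[3/2,27/2] -> hit [2,7/2], descend [5, 18]
      N5 x:[6,16] y:[-11/2,-2] z:[10,27/2] -> miss, prune
      N18 x:[2,4] y:[1/2,7/2] z:[3/2,4] -> hit [2,7/2] leaf, test {P1@t=2}
  N8 x:[-22,1] y:[-25/2,9/2] z:[3,20] -> miss, prune

7 AABB tests over nodes [0, 2, 7, 12, 5, 18, 8]; 1 leaf entered; closest P1.

== RESULT ==
7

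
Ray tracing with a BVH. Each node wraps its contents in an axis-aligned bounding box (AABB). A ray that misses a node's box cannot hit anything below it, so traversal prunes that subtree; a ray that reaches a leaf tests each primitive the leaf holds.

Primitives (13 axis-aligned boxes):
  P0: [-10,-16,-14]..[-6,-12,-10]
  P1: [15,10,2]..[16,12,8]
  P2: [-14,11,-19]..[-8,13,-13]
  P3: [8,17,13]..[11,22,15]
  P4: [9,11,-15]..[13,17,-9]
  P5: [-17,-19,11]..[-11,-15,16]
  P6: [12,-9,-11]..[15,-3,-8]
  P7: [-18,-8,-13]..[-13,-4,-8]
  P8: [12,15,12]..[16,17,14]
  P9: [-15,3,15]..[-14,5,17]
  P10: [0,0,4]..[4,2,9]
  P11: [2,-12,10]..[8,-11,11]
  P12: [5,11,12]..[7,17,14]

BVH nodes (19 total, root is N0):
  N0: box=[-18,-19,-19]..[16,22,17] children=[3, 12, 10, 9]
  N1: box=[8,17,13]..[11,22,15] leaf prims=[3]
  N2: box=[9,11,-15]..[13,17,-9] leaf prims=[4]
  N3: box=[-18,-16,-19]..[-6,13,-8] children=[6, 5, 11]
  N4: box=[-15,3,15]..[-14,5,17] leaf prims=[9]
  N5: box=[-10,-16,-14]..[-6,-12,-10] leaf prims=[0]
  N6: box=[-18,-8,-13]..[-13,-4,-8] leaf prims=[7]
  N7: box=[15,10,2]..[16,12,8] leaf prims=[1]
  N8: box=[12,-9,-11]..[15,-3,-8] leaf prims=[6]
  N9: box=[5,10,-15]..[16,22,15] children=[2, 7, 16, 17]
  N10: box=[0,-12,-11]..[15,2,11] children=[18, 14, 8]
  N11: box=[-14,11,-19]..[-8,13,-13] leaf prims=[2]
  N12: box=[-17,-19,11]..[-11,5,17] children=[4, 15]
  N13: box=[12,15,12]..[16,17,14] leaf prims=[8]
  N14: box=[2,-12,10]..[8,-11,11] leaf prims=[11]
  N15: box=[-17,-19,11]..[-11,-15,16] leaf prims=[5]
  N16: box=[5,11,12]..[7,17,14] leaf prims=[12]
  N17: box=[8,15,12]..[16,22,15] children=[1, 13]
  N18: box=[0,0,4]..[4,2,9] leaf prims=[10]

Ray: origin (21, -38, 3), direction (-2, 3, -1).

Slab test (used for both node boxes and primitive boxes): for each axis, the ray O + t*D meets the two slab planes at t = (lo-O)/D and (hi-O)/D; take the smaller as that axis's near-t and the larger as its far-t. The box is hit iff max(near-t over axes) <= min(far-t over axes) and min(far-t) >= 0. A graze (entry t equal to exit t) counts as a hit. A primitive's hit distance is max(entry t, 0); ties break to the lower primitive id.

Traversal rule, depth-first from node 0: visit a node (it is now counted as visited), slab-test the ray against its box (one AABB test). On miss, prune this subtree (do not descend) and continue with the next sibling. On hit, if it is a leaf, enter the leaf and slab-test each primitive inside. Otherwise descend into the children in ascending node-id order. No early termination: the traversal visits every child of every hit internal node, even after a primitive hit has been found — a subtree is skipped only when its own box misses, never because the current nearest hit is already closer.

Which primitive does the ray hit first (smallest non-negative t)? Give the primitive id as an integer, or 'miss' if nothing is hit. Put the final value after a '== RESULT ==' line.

Trace the traversal:
N0 x:[5/2,39/2] y:[19/3,20] z:[-14,22] -> hit [19/3,39/2], descend [3, 9, 10, 12]
  N3 x:[27/2,39/2] y:[22/3,17] z:[11,22] -> hit [27/2,17], descend [5, 6, 11]
    N5 x:[27/2,31/2] y:[22/3,26/3] z:[13,17] -> miss, prune
    N6 x:[17,39/2] y:[10,34/3] z:[11,16] -> miss, prune
    N11 x:[29/2,35/2] y:[49/3,17] z:[16,22] -> hit [49/3,17] leaf, test {P2@t=49/3}
  N9 x:[5/2,8] y:[16,20] z:[-12,18] -> miss, prune
  N10 x:[3,21/2] y:[26/3,40/3] z:[-8,14] -> hit [26/3,21/2], descend [8, 14, 18]
    N8 x:[3,9/2] y:[29/3,35/3] z:[11,14] -> miss, prune
    N14 x:[13/2,19/2] y:[26/3,9] z:[-8,-7] -> miss, prune
    N18 x:[17/2,21/2] y:[38/3,40/3] z:[-6,-1] -> miss, prune
  N12 x:[16,19] y:[19/3,43/3] z:[-14,-8] -> miss, prune

11 AABB tests over nodes [0, 3, 5, 6, 11, 9, 10, 8, 14, 18, 12]; 1 leaf entered; closest P2.

== RESULT ==
2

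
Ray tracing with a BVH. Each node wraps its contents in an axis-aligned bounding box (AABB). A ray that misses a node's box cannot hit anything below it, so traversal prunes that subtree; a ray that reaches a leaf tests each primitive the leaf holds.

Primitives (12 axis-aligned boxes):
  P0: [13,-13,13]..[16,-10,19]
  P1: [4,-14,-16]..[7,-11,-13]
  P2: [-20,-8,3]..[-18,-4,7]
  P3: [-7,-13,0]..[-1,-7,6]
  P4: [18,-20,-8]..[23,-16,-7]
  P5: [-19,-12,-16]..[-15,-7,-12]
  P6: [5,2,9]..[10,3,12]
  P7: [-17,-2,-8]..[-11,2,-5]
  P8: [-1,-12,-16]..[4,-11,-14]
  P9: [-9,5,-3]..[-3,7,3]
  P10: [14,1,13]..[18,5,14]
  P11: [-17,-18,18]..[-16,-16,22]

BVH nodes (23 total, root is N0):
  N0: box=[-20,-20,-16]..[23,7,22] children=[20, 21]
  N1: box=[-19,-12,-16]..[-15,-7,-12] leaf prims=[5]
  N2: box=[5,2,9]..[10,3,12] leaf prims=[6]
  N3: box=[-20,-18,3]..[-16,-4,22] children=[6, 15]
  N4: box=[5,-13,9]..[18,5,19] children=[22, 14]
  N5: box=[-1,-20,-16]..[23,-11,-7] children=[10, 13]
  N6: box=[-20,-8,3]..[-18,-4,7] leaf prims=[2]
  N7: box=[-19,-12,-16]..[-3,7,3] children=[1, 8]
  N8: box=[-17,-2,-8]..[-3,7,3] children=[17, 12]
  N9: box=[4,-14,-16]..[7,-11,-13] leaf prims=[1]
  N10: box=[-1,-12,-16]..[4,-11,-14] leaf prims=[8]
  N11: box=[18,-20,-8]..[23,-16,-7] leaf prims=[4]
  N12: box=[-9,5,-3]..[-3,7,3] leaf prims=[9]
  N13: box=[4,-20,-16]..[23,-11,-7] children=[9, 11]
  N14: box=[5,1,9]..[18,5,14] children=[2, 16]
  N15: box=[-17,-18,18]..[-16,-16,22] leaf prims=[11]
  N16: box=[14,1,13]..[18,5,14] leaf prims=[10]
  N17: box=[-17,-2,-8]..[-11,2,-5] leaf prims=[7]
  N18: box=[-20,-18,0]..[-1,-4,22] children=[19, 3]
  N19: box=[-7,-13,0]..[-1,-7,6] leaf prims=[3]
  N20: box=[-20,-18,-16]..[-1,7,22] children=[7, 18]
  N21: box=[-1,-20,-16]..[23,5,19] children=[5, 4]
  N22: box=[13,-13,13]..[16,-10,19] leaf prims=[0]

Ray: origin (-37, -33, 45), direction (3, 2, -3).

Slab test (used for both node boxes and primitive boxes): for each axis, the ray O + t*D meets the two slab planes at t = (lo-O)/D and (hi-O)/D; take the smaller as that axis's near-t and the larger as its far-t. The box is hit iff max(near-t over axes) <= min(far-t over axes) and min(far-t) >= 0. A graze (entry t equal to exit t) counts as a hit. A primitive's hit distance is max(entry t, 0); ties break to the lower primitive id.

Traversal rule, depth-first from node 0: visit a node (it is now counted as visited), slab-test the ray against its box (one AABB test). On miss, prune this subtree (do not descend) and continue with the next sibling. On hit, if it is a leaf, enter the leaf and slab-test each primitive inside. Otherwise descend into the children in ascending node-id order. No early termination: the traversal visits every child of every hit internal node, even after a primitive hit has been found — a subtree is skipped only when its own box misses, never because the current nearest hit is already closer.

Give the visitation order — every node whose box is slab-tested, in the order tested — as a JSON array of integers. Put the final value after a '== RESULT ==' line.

Walk:
N0 x:[17/3,20] y:[13/2,20] z:[23/3,61/3] -> hit [23/3,20], descend [20, 21]
  N20 x:[17/3,12] y:[15/2,20] z:[23/3,61/3] -> hit [23/3,12], descend [7, 18]
    N7 x:[6,34/3] y:[21/2,20] z:[14,61/3] -> miss, prune
    N18 x:[17/3,12] y:[15/2,29/2] z:[23/3,15] -> hit [23/3,12], descend [3, 19]
      N3 x:[17/3,7] y:[15/2,29/2] z:[23/3,14] -> miss, prune
      N19 x:[10,12] y:[10,13] z:[13,15] -> miss, prune
  N21 x:[12,20] y:[13/2,19] z:[26/3,61/3] -> hit [12,19], descend [4, 5]
    N4 x:[14,55/3] y:[10,19] z:[26/3,12] -> miss, prune
    N5 x:[12,20] y:[13/2,11] z:[52/3,61/3] -> miss, prune

9 AABB tests over nodes [0, 20, 7, 18, 3, 19, 21, 4, 5]; 0 leaves entered; closest miss.

== RESULT ==
[0, 20, 7, 18, 3, 19, 21, 4, 5]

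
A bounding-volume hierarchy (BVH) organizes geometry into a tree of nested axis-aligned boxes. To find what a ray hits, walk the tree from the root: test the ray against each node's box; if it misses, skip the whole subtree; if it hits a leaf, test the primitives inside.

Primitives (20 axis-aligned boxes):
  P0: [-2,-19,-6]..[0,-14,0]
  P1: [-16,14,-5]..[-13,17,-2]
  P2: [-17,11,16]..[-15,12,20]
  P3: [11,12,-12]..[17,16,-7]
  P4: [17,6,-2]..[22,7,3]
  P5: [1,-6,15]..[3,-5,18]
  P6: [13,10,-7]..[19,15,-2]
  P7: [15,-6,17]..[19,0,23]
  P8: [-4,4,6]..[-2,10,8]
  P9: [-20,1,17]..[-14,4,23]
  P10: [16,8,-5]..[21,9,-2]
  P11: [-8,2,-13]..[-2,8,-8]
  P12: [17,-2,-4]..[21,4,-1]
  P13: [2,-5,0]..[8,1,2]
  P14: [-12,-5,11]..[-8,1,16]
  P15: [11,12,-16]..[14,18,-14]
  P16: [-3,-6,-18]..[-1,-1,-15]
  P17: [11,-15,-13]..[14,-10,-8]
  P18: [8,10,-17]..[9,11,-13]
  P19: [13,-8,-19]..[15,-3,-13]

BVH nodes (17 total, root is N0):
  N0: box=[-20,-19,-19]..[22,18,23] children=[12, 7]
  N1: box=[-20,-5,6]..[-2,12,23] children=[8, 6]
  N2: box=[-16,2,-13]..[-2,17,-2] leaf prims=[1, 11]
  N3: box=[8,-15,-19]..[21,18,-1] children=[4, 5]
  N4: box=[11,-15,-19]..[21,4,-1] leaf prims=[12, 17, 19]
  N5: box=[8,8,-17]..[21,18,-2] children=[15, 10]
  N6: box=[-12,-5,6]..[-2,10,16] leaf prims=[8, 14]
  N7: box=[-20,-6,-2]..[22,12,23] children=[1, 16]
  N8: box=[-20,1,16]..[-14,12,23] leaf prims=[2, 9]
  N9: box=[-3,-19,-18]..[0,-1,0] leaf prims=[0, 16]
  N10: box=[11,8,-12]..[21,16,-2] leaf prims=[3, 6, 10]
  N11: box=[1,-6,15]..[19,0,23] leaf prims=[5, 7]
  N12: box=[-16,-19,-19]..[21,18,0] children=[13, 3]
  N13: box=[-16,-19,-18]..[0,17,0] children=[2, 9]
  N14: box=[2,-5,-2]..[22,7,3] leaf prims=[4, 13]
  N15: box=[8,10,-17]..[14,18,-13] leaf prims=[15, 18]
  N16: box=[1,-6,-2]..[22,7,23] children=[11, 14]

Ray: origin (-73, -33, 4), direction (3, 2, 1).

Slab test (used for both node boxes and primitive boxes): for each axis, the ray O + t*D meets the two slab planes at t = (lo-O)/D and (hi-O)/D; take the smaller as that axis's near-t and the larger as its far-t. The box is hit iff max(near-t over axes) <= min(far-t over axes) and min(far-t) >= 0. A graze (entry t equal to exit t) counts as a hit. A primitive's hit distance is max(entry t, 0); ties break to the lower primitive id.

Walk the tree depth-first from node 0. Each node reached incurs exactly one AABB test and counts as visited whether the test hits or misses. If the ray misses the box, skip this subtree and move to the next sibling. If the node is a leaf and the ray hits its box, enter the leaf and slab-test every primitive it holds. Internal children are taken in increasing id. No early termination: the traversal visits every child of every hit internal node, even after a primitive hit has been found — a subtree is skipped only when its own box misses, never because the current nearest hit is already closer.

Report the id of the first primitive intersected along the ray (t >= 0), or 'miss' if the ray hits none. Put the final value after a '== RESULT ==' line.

Trace the traversal:
N0 x:[53/3,95/3] y:[7,51/2] z:[-23,19] -> hit [53/3,19], descend [7, 12]
  N7 x:[53/3,95/3] y:[27/2,45/2] z:[-6,19] -> hit [53/3,19], descend [1, 16]
    N1 x:[53/3,71/3] y:[14,45/2] z:[2,19] -> hit [53/3,19], descend [6, 8]
      N6 x:[61/3,71/3] y:[14,43/2] z:[2,12] -> miss, prune
      N8 x:[53/3,59/3] y:[17,45/2] z:[12,19] -> hit [53/3,19] leaf, test {P2(miss), P9@t=53/3}
    N16 x:[74/3,95/3] y:[27/2,20] z:[-6,19] -> miss, prune
  N12 x:[19,94/3] y:[7,51/2] z:[-23,-4] -> miss, prune

order=[0, 7, 1, 6, 8, 16, 12]  |boxes|=7  |leaves|=1  hit=P9

== RESULT ==
9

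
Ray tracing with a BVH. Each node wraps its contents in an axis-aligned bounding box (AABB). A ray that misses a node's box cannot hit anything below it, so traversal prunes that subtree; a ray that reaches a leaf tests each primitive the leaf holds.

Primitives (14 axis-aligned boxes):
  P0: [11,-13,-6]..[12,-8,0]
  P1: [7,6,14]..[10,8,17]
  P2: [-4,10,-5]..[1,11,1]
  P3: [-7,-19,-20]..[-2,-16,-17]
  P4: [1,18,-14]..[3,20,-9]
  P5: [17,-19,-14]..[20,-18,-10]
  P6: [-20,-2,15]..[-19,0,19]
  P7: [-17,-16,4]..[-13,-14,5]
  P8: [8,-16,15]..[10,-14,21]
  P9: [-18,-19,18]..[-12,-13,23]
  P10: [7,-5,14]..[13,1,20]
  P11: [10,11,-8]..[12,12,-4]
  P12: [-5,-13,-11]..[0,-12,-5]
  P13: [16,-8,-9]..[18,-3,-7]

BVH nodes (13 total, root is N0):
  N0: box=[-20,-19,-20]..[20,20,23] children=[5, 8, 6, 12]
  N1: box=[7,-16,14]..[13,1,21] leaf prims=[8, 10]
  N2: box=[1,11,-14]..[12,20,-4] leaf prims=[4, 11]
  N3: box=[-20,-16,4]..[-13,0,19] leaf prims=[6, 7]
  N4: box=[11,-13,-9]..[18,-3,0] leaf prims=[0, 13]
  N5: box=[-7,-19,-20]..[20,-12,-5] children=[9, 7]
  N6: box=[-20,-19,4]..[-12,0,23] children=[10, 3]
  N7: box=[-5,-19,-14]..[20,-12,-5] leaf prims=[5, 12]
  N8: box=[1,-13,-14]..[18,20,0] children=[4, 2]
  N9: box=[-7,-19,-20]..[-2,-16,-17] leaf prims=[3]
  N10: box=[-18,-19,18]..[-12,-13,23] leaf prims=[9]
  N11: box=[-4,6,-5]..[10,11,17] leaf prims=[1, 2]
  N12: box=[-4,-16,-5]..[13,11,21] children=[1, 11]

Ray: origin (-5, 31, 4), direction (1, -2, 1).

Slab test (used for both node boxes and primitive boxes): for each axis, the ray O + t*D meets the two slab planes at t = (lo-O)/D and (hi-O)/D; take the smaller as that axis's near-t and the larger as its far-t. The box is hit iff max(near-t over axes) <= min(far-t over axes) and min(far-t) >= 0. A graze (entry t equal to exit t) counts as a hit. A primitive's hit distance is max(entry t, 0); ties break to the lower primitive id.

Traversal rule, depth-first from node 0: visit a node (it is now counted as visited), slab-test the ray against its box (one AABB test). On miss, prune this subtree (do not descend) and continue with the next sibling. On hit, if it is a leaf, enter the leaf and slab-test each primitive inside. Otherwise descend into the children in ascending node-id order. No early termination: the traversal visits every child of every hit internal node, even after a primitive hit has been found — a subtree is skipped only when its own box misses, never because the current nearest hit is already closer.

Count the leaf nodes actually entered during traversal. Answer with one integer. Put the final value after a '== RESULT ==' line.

Traverse from the root:
N0 x:[-15,25] y:[11/2,25] z:[-24,19] -> hit [11/2,19], descend [5, 6, 8, 12]
  N5 x:[-2,25] y:[43/2,25] z:[-24,-9] -> miss, prune
  N6 x:[-15,-7] y:[31/2,25] z:[0,19] -> miss, prune
  N8 x:[6,23] y:[11/2,22] z:[-18,-4] -> miss, prune
  N12 x:[1,18] y:[10,47/2] z:[-9,17] -> hit [10,17], descend [1, 11]
    N1 x:[12,18] y:[15,47/2] z:[10,17] -> hit [15,17] leaf, test {P8(miss), P10@t=15}
    N11 x:[1,15] y:[10,25/2] z:[-9,13] -> hit [10,25/2] leaf, test {P1@t=12, P2(miss)}

order=[0, 5, 6, 8, 12, 1, 11]  |boxes|=7  |leaves|=2  hit=P1

== RESULT ==
2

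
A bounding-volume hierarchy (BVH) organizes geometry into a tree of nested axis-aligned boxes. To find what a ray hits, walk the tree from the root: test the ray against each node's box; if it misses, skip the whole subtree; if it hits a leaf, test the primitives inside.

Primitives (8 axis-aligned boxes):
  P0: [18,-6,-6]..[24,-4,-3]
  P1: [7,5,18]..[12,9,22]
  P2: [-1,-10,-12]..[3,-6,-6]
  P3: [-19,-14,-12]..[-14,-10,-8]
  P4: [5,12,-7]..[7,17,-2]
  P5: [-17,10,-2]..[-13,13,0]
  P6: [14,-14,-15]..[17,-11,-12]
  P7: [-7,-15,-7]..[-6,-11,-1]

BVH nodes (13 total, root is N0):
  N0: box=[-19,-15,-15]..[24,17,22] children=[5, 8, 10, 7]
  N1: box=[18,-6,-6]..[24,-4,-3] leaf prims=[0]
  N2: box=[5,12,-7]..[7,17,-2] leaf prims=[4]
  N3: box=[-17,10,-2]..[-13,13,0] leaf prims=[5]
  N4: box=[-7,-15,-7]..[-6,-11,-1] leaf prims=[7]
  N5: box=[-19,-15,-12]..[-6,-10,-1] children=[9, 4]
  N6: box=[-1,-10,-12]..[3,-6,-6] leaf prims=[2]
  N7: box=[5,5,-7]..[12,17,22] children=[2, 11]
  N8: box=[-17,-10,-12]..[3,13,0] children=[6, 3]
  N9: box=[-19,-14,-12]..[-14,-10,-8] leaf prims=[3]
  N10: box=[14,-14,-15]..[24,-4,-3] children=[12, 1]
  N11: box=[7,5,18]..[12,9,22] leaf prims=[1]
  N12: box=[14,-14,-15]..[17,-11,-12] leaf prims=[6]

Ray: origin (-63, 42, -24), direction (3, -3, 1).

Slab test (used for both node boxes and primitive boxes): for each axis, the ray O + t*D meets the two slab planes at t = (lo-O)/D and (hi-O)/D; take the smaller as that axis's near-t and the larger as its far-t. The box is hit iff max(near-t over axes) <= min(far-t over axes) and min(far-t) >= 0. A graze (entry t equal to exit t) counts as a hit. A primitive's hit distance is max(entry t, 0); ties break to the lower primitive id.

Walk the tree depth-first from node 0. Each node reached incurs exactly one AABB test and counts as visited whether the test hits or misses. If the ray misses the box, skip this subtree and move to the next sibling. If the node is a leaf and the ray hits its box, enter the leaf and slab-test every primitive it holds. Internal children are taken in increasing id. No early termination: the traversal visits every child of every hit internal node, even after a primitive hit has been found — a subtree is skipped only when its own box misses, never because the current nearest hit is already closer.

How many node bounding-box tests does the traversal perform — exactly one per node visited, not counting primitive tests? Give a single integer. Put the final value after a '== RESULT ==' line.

Traverse from the root:
N0 x:[44/3,29] y:[25/3,19] z:[9,46] -> hit [44/3,19], descend [5, 7, 8, 10]
  N5 x:[44/3,19] y:[52/3,19] z:[12,23] -> hit [52/3,19], descend [4, 9]
    N4 x:[56/3,19] y:[53/3,19] z:[17,23] -> hit [56/3,19] leaf, test {P7@t=56/3}
    N9 x:[44/3,49/3] y:[52/3,56/3] z:[12,16] -> miss, prune
  N7 x:[68/3,25] y:[25/3,37/3] z:[17,46] -> miss, prune
  N8 x:[46/3,22] y:[29/3,52/3] z:[12,24] -> hit [46/3,52/3], descend [3, 6]
    N3 x:[46/3,50/3] y:[29/3,32/3] z:[22,24] -> miss, prune
    N6 x:[62/3,22] y:[16,52/3] z:[12,18] -> miss, prune
  N10 x:[77/3,29] y:[46/3,56/3] z:[9,21] -> miss, prune

Visited [0, 5, 4, 9, 7, 8, 3, 6, 10]. Tests: 9 box, 1 leaf. Nearest: P7.

== RESULT ==
9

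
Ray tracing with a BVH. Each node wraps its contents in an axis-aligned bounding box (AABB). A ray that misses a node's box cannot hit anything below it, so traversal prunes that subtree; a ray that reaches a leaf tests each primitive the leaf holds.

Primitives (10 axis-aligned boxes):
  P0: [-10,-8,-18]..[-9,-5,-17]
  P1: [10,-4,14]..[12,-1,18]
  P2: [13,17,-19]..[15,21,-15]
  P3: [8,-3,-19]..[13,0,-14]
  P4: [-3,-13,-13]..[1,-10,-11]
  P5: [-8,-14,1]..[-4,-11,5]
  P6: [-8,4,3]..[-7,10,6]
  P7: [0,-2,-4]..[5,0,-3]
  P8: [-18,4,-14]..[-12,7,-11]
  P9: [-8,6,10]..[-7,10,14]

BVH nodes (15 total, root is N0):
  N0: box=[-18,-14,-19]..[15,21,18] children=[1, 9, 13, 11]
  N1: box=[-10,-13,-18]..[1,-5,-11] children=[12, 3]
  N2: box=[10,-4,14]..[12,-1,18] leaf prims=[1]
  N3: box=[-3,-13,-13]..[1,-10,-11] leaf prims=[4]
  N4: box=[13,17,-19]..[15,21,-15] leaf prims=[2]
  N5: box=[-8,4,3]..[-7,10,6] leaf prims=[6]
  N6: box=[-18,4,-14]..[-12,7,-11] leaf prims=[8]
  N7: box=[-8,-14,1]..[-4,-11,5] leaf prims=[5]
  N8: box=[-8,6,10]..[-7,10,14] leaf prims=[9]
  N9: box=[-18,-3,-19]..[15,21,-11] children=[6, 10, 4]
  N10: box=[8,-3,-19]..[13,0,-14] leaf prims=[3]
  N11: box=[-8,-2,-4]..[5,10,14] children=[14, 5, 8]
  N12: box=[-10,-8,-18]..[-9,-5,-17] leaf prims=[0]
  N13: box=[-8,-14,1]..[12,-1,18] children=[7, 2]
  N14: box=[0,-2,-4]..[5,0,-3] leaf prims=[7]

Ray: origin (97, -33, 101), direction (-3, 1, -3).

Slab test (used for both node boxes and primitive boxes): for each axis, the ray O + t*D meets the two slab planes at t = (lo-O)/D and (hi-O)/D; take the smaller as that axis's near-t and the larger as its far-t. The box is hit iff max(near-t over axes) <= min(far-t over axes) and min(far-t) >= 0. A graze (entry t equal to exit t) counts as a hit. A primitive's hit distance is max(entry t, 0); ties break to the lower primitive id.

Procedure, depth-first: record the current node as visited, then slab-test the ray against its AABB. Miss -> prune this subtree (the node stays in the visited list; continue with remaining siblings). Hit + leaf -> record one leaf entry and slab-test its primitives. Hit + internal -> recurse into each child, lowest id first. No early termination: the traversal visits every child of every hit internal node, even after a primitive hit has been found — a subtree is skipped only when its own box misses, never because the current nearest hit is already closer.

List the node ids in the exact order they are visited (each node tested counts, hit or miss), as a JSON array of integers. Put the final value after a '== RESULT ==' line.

Walk:
N0 x:[82/3,115/3] y:[19,54] z:[83/3,40] -> hit [83/3,115/3], descend [1, 9, 11, 13]
  N1 x:[32,107/3] y:[20,28] z:[112/3,119/3] -> miss, prune
  N9 x:[82/3,115/3] y:[30,54] z:[112/3,40] -> hit [112/3,115/3], descend [4, 6, 10]
    N4 x:[82/3,28] y:[50,54] z:[116/3,40] -> miss, prune
    N6 x:[109/3,115/3] y:[37,40] z:[112/3,115/3] -> hit [112/3,115/3] leaf, test {P8@t=112/3}
    N10 x:[28,89/3] y:[30,33] z:[115/3,40] -> miss, prune
  N11 x:[92/3,35] y:[31,43] z:[29,35] -> hit [31,35], descend [5, 8, 14]
    N5 x:[104/3,35] y:[37,43] z:[95/3,98/3] -> miss, prune
    N8 x:[104/3,35] y:[39,43] z:[29,91/3] -> miss, prune
    N14 x:[92/3,97/3] y:[31,33] z:[104/3,35] -> miss, prune
  N13 x:[85/3,35] y:[19,32] z:[83/3,100/3] -> hit [85/3,32], descend [2, 7]
    N2 x:[85/3,29] y:[29,32] z:[83/3,29] -> hit [29,29] leaf, test {P1@t=29}
    N7 x:[101/3,35] y:[19,22] z:[32,100/3] -> miss, prune

13 AABB tests over nodes [0, 1, 9, 4, 6, 10, 11, 5, 8, 14, 13, 2, 7]; 2 leaves entered; closest P1.

== RESULT ==
[0, 1, 9, 4, 6, 10, 11, 5, 8, 14, 13, 2, 7]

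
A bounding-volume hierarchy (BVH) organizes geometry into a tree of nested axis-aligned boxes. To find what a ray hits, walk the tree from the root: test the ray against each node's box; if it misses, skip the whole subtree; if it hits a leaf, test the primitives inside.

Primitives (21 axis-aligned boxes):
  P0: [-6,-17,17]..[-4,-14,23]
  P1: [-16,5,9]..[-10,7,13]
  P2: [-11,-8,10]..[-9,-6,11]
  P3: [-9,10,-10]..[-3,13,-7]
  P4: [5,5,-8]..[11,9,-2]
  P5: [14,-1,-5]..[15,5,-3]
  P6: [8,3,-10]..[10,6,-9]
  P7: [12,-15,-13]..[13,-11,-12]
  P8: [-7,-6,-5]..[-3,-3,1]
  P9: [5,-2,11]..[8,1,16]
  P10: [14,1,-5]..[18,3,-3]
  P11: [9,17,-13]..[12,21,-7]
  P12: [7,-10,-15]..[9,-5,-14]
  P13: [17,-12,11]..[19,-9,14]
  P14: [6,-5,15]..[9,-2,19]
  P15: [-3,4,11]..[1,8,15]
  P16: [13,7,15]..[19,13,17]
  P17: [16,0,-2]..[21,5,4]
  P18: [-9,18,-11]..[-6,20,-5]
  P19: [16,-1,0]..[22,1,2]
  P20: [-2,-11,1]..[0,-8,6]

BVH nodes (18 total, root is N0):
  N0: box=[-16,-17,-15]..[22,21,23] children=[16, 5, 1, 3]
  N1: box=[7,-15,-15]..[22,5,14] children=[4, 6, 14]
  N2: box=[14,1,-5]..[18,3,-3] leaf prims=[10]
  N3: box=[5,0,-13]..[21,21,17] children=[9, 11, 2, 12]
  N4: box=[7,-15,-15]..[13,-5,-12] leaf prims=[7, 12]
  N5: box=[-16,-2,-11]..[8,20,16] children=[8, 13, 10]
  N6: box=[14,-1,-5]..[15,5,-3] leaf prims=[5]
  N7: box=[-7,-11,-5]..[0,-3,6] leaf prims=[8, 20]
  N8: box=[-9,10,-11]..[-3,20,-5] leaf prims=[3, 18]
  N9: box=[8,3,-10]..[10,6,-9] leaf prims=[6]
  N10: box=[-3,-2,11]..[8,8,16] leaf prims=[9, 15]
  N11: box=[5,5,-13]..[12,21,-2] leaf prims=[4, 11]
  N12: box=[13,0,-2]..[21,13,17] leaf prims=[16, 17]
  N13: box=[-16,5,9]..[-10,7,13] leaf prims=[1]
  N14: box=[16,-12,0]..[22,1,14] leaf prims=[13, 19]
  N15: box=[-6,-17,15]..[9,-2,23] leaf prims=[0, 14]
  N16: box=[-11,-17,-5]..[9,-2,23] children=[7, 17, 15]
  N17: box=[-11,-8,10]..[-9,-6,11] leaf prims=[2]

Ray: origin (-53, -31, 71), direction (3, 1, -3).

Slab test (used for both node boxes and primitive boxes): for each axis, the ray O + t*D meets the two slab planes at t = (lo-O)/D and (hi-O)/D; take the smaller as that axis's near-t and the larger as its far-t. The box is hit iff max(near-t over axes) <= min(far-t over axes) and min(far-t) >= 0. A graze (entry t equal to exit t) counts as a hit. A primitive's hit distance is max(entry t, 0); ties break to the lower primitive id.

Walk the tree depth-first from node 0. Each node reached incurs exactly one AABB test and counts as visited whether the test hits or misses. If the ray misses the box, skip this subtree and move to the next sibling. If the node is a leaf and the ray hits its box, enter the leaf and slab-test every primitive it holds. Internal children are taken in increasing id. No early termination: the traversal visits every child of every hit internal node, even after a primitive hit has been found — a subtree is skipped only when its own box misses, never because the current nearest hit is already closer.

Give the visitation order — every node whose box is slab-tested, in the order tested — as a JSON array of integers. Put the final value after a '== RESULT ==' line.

Traverse from the root:
N0 x:[37/3,25] y:[14,52] z:[16,86/3] -> hit [16,25], descend [1, 3, 5, 16]
  N1 x:[20,25] y:[16,36] z:[19,86/3] -> hit [20,25], descend [4, 6, 14]
    N4 x:[20,22] y:[16,26] z:[83/3,86/3] -> miss, prune
    N6 x:[67/3,68/3] y:[30,36] z:[74/3,76/3] -> miss, prune
    N14 x:[23,25] y:[19,32] z:[19,71/3] -> hit [23,71/3] leaf, test {P13(miss), P19(miss)}
  N3 x:[58/3,74/3] y:[31,52] z:[18,28] -> miss, prune
  N5 x:[37/3,61/3] y:[29,51] z:[55/3,82/3] -> miss, prune
  N16 x:[14,62/3] y:[14,29] z:[16,76/3] -> hit [16,62/3], descend [7, 15, 17]
    N7 x:[46/3,53/3] y:[20,28] z:[65/3,76/3] -> miss, prune
    N15 x:[47/3,62/3] y:[14,29] z:[16,56/3] -> hit [16,56/3] leaf, test {P0@t=16, P14(miss)}
    N17 x:[14,44/3] y:[23,25] z:[20,61/3] -> miss, prune

Summary -> nodes [0, 1, 4, 6, 14, 3, 5, 16, 7, 15, 17]; box-tests=11; leaf-entries=2; first=P0

== RESULT ==
[0, 1, 4, 6, 14, 3, 5, 16, 7, 15, 17]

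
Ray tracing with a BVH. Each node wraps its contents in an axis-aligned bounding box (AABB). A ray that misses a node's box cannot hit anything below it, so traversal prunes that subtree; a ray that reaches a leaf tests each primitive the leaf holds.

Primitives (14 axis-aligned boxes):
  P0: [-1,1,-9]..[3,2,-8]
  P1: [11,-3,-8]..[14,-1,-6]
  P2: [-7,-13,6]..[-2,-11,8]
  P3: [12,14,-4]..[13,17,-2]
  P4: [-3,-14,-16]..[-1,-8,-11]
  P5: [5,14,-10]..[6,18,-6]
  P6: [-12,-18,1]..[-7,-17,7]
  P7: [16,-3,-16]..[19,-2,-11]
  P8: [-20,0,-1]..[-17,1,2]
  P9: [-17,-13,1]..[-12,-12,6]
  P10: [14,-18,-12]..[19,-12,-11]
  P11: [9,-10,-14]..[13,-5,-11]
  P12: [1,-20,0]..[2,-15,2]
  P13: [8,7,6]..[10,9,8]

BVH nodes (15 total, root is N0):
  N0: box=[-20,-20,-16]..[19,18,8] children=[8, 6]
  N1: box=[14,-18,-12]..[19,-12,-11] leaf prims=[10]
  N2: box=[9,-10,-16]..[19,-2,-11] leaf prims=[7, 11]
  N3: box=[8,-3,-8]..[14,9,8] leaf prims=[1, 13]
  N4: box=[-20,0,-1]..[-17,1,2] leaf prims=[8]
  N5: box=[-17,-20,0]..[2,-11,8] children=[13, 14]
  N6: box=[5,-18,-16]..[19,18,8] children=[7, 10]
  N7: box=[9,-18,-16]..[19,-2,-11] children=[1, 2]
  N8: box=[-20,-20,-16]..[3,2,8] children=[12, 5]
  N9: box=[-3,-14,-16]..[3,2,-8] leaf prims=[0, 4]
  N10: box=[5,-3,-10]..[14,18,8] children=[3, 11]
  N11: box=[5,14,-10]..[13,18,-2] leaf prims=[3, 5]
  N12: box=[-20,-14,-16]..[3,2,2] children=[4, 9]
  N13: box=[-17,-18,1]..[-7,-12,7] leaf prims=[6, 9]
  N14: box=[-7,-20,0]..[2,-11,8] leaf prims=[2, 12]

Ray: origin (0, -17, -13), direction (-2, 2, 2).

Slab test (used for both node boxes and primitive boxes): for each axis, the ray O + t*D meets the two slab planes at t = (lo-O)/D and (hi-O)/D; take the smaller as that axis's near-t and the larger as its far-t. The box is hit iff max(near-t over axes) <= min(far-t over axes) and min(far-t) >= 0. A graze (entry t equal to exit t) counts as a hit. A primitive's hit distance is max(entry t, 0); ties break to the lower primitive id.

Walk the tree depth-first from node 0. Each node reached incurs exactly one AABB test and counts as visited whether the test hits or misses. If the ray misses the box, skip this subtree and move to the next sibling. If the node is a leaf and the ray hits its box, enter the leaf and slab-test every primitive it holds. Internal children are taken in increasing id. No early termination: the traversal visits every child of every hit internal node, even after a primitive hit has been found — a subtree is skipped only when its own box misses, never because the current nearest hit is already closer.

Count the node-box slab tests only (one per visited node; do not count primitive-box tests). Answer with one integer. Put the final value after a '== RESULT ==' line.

Traverse from the root:
N0 x:[-19/2,10] y:[-3/2,35/2] z:[-3/2,21/2] -> hit [-3/2,10], descend [6, 8]
  N6 x:[-19/2,-5/2] y:[-1/2,35/2] z:[-3/2,21/2] -> miss, prune
  N8 x:[-3/2,10] y:[-3/2,19/2] z:[-3/2,21/2] -> hit [-3/2,19/2], descend [5, 12]
    N5 x:[-1,17/2] y:[-3/2,3] z:[13/2,21/2] -> miss, prune
    N12 x:[-3/2,10] y:[3/2,19/2] z:[-3/2,15/2] -> hit [3/2,15/2], descend [4, 9]
      N4 x:[17/2,10] y:[17/2,9] z:[6,15/2] -> miss, prune
      N9 x:[-3/2,3/2] y:[3/2,19/2] z:[-3/2,5/2] -> hit [3/2,3/2] leaf, test {P0(miss), P4(miss)}

7 AABB tests over nodes [0, 6, 8, 5, 12, 4, 9]; 1 leaf entered; closest miss.

== RESULT ==
7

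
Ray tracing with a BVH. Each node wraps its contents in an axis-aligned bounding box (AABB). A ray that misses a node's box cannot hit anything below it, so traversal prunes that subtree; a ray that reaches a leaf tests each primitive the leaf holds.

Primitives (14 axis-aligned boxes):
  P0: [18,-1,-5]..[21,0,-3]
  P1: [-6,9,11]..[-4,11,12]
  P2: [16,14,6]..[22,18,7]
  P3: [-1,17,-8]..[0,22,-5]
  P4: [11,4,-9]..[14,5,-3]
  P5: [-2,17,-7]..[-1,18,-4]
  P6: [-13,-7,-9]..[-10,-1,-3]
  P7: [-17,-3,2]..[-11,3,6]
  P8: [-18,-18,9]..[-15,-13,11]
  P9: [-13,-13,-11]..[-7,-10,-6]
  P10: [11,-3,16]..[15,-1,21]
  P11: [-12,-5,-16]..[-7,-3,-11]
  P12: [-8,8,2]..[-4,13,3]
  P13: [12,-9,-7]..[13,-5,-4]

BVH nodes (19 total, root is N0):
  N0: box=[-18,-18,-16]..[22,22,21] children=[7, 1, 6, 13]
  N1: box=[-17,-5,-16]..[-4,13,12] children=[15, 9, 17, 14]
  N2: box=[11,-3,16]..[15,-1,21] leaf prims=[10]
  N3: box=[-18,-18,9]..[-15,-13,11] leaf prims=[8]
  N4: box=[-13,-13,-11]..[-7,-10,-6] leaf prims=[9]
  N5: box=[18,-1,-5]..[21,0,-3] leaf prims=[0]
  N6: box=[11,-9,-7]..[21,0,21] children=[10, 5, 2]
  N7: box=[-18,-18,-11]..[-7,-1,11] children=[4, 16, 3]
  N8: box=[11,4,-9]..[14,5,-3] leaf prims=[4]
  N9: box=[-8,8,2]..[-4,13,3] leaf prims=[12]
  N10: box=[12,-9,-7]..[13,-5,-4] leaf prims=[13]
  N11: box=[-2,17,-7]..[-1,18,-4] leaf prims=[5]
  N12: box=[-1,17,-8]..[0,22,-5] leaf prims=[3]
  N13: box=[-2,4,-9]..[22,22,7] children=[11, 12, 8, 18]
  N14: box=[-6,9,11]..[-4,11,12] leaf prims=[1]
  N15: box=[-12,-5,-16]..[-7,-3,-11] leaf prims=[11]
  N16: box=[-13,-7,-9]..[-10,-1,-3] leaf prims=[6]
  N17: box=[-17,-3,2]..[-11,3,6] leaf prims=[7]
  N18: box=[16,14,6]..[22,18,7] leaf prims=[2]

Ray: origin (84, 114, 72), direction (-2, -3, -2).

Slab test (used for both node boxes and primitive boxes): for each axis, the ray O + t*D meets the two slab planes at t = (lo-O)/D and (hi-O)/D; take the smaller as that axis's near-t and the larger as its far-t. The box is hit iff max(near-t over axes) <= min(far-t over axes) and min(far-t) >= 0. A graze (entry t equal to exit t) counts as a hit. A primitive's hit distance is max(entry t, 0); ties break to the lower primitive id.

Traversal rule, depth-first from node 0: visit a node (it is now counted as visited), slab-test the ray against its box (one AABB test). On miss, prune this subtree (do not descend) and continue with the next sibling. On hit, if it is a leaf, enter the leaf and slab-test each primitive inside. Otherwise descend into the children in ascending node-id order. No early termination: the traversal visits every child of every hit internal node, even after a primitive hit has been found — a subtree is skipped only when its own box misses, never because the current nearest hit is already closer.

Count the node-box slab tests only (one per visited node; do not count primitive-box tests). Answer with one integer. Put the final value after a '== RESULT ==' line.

Traverse from the root:
N0 x:[31,51] y:[92/3,44] z:[51/2,44] -> hit [31,44], descend [1, 6, 7, 13]
  N1 x:[44,101/2] y:[101/3,119/3] z:[30,44] -> miss, prune
  N6 x:[63/2,73/2] y:[38,41] z:[51/2,79/2] -> miss, prune
  N7 x:[91/2,51] y:[115/3,44] z:[61/2,83/2] -> miss, prune
  N13 x:[31,43] y:[92/3,110/3] z:[65/2,81/2] -> hit [65/2,110/3], descend [8, 11, 12, 18]
    N8 x:[35,73/2] y:[109/3,110/3] z:[75/2,81/2] -> miss, prune
    N11 x:[85/2,43] y:[32,97/3] z:[38,79/2] -> miss, prune
    N12 x:[42,85/2] y:[92/3,97/3] z:[77/2,40] -> miss, prune
    N18 x:[31,34] y:[32,100/3] z:[65/2,33] -> hit [65/2,33] leaf, test {P2@t=65/2}

9 AABB tests over nodes [0, 1, 6, 7, 13, 8, 11, 12, 18]; 1 leaf entered; closest P2.

== RESULT ==
9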